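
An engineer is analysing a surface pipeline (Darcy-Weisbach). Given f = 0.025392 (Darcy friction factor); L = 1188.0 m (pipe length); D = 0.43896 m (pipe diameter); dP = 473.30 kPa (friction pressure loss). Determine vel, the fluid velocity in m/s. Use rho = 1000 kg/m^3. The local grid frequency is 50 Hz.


vel = sqrt(dP*1000*2*D / (f*L*rho))
vel = sqrt(473.30*1000*2*0.43896 / (0.025392*1188.0*1000))
vel = 3.7114 m/s


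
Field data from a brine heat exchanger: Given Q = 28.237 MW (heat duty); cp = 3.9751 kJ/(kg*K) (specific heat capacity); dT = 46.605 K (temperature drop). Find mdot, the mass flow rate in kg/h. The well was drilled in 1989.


mdot = Q * 1000 / (cp * dT)
mdot = 28.237 * 1000 / (3.9751 * 46.605)
mdot = 152.4186 kg/s
Convert: 152.4186 kg/s * 3600.0 = 5.4871e+05 kg/h
mdot = 5.4871e+05 kg/h


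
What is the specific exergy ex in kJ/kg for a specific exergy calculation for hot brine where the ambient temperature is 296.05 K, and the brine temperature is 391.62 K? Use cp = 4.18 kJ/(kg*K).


ex = cp * ((T_b - T_0) - T_0 * ln(T_b/T_0))
ex = 4.18 * ((391.62 - 296.05) - 296.05 * ln(391.62/296.05))
ex = 53.278 kJ/kg


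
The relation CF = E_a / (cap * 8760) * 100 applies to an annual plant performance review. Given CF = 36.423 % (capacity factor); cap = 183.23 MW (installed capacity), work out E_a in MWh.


E_a = CF / 100 * cap * 8760
E_a = 36.423 / 100 * 183.23 * 8760
E_a = 5.8462e+05 MWh


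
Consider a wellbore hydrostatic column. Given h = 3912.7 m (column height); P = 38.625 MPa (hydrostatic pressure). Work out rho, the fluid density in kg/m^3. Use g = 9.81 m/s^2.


rho = P * 1e6 / (g * h)
rho = 38.625 * 1e6 / (9.81 * 3912.7)
rho = 1006.3 kg/m^3


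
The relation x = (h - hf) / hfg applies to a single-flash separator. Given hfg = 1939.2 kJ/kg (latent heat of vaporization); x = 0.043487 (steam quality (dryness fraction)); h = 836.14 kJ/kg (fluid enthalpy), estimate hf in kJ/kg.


hf = h - x * hfg
hf = 836.14 - 0.043487 * 1939.2
hf = 751.81 kJ/kg


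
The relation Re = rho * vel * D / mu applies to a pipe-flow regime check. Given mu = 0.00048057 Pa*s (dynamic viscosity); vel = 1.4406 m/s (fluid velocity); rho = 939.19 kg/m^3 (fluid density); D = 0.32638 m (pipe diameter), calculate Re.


Re = rho * vel * D / mu
Re = 939.19 * 1.4406 * 0.32638 / 0.00048057
Re = 9.1889e+05


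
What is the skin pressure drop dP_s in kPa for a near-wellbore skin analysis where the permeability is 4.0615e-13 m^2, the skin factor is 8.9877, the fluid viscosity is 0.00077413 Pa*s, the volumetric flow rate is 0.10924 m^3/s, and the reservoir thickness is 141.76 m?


dP_s = S * q * mu / (2*pi*k*hr) / 1000
dP_s = 8.9877 * 0.10924 * 0.00077413 / (2*pi*4.0615e-13*141.76) / 1000
dP_s = 2101.0 kPa


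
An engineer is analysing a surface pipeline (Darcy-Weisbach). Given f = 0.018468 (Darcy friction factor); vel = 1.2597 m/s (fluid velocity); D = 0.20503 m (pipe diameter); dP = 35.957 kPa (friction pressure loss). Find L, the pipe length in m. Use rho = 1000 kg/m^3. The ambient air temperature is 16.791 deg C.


L = dP*1000*D / (f*rho*vel^2/2)
L = 35.957*1000*0.20503 / (0.018468*1000*1.2597^2/2)
L = 503.13 m


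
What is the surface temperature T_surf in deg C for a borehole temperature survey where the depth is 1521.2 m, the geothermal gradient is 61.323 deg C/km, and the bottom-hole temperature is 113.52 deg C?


T_surf = T_d - grad * d / 1000
T_surf = 113.52 - 61.323 * 1521.2 / 1000
T_surf = 20.235 deg C


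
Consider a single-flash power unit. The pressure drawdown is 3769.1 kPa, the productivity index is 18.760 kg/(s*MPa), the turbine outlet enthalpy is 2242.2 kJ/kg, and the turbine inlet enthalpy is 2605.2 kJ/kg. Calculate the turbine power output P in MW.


Step 1: mdot = PI * dP / 1000 = 18.76 * 3769.1 / 1000 = 70.70832 kg/s
Step 2: P = mdot*(h_in - h_out)/1000 = 70.70832*(2605.2 - 2242.2)/1000 = 25.667 MW
P = 25.667 MW


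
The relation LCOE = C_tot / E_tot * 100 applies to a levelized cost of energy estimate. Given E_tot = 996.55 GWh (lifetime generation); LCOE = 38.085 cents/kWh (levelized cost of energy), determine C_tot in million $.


C_tot = LCOE / 100 * E_tot
C_tot = 38.085 / 100 * 996.55
C_tot = 379.54 million $


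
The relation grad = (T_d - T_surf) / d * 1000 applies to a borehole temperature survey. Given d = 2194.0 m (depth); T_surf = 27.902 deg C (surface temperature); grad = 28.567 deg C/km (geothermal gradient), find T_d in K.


T_d = T_surf + grad * d / 1000
T_d = 27.902 + 28.567 * 2194.0 / 1000
T_d = 90.57800 deg C
Convert to K: 90.57800 + 273.15 = 363.73 K
T_d = 363.73 K


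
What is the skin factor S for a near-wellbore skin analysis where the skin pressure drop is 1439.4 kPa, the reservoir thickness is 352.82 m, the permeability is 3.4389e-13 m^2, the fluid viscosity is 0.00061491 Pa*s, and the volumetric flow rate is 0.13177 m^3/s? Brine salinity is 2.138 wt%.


S = dP_s * 1000 * 2*pi*k*hr / (q*mu)
S = 1439.4 * 1000 * 2*pi*3.4389e-13*352.82 / (0.13177*0.00061491)
S = 13.543


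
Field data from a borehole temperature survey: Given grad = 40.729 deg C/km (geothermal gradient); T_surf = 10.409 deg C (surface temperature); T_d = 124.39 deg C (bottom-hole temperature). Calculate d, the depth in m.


d = (T_d - T_surf) / grad * 1000
d = (124.39 - 10.409) / 40.729 * 1000
d = 2798.5 m


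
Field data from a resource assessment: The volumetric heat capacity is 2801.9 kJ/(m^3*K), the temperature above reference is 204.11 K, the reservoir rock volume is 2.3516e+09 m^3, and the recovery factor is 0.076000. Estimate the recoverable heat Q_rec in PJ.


Step 1: Q_s = Vr*rhoc*dT/1e12 = 2.3516e+09*2801.9*204.11/1e12 = 1344.870 PJ
Step 2: Q_rec = Q_s * RF = 1344.870 * 0.076 = 102.21 PJ
Q_rec = 102.21 PJ


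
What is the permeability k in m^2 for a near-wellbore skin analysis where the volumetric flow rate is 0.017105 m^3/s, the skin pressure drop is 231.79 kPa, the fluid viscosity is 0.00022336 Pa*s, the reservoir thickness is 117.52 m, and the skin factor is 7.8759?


k = S*q*mu / (2*pi*dP_s*1000*hr)
k = 7.8759*0.017105*0.00022336 / (2*pi*231.79*1000*117.52)
k = 1.7581e-13 m^2


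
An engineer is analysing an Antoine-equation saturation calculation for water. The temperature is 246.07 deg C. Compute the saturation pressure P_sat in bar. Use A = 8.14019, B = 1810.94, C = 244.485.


P_sat = 10^(A - B/(C + T)) / 760 * 0.101325
P_sat = 10^(8.14019 - 1810.94/(244.485 + 246.07)) / 760 * 0.101325
P_sat = 3.745229 MPa
Convert: 3.745229 MPa * 10.0 = 37.452 bar
P_sat = 37.452 bar


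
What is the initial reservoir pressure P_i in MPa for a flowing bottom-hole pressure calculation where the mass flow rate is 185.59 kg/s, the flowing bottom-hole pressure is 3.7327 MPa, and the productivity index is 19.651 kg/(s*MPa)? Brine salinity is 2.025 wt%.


P_i = P_wf + mdot / PI
P_i = 3.7327 + 185.59 / 19.651
P_i = 13.177 MPa


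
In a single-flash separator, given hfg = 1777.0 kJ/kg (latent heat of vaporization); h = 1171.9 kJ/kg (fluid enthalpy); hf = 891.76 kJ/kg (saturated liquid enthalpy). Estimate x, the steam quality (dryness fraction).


x = (h - hf) / hfg
x = (1171.9 - 891.76) / 1777.0
x = 0.15765


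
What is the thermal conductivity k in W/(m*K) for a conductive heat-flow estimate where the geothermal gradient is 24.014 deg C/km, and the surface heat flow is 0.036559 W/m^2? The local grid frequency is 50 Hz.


k = q * 1000 / grad
k = 0.036559 * 1000 / 24.014
k = 1.5224 W/(m*K)


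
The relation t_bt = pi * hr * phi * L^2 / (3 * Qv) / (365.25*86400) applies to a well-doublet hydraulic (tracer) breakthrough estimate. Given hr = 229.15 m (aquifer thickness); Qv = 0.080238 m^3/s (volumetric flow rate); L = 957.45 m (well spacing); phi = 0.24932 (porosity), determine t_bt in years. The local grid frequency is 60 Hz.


t_bt = pi * hr * phi * L^2 / (3 * Qv) / (365.25*86400)
t_bt = pi * 229.15 * 0.24932 * 957.45^2 / (3 * 0.080238) / (365.25*86400)
t_bt = 21.660 years


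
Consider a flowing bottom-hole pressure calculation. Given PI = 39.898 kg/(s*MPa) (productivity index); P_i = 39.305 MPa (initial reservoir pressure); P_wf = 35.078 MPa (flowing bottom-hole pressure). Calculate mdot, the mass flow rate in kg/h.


mdot = (P_i - P_wf) * PI
mdot = (39.305 - 35.078) * 39.898
mdot = 168.6488 kg/s
Convert: 168.6488 kg/s * 3600.0 = 6.0714e+05 kg/h
mdot = 6.0714e+05 kg/h


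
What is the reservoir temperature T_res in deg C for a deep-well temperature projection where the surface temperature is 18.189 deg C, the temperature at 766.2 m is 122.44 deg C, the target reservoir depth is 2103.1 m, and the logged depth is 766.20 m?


Step 1: grad = (T_d1 - T_surf)/d1 * 1000 = (122.44 - 18.189)/766.2 * 1000 = 136.0624 deg C/km
Step 2: T_res = T_surf + grad*d2/1000 = 18.189 + 136.0624*2103.1/1000 = 304.34 deg C
T_res = 304.34 deg C


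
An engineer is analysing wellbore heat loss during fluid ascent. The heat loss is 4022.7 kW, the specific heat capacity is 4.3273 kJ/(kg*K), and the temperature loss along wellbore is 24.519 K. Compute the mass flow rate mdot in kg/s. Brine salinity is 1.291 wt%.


mdot = Q_loss / (cp * dT)
mdot = 4022.7 / (4.3273 * 24.519)
mdot = 37.914 kg/s


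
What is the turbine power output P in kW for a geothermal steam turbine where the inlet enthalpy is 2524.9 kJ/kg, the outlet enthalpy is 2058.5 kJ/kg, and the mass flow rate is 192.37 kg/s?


P = mdot * (h_in - h_out) / 1000
P = 192.37 * (2524.9 - 2058.5) / 1000
P = 89.72137 MW
Convert: 89.72137 MW * 1000.0 = 89721 kW
P = 89721 kW


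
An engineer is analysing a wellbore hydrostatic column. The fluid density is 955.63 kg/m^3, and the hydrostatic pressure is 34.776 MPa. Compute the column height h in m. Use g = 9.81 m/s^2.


h = P * 1e6 / (g * rho)
h = 34.776 * 1e6 / (9.81 * 955.63)
h = 3709.5 m


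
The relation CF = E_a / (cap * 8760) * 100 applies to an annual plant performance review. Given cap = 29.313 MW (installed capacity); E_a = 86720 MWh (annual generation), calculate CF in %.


CF = E_a / (cap * 8760) * 100
CF = 86720 / (29.313 * 8760) * 100
CF = 33.772 %


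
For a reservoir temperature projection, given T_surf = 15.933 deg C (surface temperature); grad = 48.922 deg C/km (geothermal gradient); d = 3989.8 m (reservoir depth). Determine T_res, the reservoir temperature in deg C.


T_res = T_surf + grad * d / 1000
T_res = 15.933 + 48.922 * 3989.8 / 1000
T_res = 211.12 deg C


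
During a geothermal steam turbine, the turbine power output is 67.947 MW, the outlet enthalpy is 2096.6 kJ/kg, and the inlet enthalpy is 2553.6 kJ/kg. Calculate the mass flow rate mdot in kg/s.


mdot = P * 1000 / (h_in - h_out)
mdot = 67.947 * 1000 / (2553.6 - 2096.6)
mdot = 148.68 kg/s


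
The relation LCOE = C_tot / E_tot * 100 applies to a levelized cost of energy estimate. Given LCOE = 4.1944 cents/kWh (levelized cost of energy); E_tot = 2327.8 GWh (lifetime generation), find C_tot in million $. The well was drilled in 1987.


C_tot = LCOE / 100 * E_tot
C_tot = 4.1944 / 100 * 2327.8
C_tot = 97.637 million $


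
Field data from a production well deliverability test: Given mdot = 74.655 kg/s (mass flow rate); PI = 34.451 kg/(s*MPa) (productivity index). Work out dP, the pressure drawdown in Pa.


dP = mdot * 1000 / PI
dP = 74.655 * 1000 / 34.451
dP = 2166.991 kPa
Convert: 2166.991 kPa * 1000.0 = 2.1670e+06 Pa
dP = 2.1670e+06 Pa


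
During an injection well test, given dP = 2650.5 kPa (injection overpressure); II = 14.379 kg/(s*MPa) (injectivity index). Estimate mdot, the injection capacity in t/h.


mdot = II * dP / 1000
mdot = 14.379 * 2650.5 / 1000
mdot = 38.11154 kg/s
Convert: 38.11154 kg/s * 3.6 = 137.20 t/h
mdot = 137.20 t/h


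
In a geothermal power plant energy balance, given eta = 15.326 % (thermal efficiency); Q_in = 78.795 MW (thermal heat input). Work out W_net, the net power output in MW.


W_net = eta / 100 * Q_in
W_net = 15.326 / 100 * 78.795
W_net = 12.076 MW


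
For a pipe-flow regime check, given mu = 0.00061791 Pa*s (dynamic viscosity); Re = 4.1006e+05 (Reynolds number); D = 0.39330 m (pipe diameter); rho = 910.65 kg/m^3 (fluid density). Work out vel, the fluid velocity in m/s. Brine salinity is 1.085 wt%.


vel = Re * mu / (rho * D)
vel = 4.1006e+05 * 0.00061791 / (910.65 * 0.39330)
vel = 0.70745 m/s


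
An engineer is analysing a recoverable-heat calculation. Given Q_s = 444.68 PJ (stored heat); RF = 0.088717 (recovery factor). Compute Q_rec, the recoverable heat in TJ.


Q_rec = Q_s * RF
Q_rec = 444.68 * 0.088717
Q_rec = 39.45068 PJ
Convert: 39.45068 PJ * 1000.0 = 39451 TJ
Q_rec = 39451 TJ


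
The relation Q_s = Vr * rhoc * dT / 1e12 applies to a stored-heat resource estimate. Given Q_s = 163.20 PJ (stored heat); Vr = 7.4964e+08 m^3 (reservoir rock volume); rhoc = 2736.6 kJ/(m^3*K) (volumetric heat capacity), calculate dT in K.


dT = Q_s * 1e12 / (Vr * rhoc)
dT = 163.20 * 1e12 / (7.4964e+08 * 2736.6)
dT = 79.553 K


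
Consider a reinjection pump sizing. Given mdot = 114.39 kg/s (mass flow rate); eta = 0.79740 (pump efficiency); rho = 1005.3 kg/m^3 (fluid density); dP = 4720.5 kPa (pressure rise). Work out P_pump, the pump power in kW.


P_pump = mdot * dP / (rho * eta)
P_pump = 114.39 * 4720.5 / (1005.3 * 0.79740)
P_pump = 673.60 kW


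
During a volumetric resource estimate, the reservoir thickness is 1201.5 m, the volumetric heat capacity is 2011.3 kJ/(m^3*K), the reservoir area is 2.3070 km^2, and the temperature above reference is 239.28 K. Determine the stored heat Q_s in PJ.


Step 1: Vr = A*1e6*hr = 2.307*1e6*1201.5 = 2.771860e+09 m^3
Step 2: Q_s = Vr*rhoc*dT/1e12 = 2.771860e+09*2011.3*239.28/1e12 = 1334.0 PJ
Q_s = 1334.0 PJ


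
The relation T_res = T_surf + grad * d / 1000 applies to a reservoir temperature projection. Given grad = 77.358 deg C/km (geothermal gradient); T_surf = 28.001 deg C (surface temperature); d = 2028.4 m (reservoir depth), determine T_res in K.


T_res = T_surf + grad * d / 1000
T_res = 28.001 + 77.358 * 2028.4 / 1000
T_res = 184.9140 deg C
Convert to K: 184.9140 + 273.15 = 458.06 K
T_res = 458.06 K


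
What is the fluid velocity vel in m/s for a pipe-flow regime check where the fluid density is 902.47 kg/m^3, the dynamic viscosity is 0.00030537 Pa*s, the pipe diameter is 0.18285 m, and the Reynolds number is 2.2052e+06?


vel = Re * mu / (rho * D)
vel = 2.2052e+06 * 0.00030537 / (902.47 * 0.18285)
vel = 4.0808 m/s


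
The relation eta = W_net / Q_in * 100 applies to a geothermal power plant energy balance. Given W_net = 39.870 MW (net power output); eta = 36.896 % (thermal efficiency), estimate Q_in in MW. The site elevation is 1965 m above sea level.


Q_in = W_net / (eta / 100)
Q_in = 39.870 / (36.896 / 100)
Q_in = 108.06 MW


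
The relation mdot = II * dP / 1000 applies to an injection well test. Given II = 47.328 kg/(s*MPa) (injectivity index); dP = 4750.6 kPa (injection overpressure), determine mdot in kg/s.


mdot = II * dP / 1000
mdot = 47.328 * 4750.6 / 1000
mdot = 224.84 kg/s


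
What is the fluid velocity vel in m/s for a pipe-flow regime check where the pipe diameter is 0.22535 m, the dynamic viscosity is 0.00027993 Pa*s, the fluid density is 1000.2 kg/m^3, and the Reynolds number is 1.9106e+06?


vel = Re * mu / (rho * D)
vel = 1.9106e+06 * 0.00027993 / (1000.2 * 0.22535)
vel = 2.3729 m/s


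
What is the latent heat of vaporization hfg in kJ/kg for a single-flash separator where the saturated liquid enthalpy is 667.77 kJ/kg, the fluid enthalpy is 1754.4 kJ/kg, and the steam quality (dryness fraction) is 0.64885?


hfg = (h - hf) / x
hfg = (1754.4 - 667.77) / 0.64885
hfg = 1674.7 kJ/kg


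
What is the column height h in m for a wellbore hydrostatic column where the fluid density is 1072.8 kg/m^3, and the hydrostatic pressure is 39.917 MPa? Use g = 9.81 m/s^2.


h = P * 1e6 / (g * rho)
h = 39.917 * 1e6 / (9.81 * 1072.8)
h = 3792.9 m


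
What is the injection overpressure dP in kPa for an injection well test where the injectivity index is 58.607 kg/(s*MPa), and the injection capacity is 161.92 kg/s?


dP = mdot * 1000 / II
dP = 161.92 * 1000 / 58.607
dP = 2762.8 kPa


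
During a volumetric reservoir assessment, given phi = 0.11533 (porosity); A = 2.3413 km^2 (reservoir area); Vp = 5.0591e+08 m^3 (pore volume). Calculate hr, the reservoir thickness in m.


hr = Vp / (A * 1e6 * phi)
hr = 5.0591e+08 / (2.3413 * 1e6 * 0.11533)
hr = 1873.6 m


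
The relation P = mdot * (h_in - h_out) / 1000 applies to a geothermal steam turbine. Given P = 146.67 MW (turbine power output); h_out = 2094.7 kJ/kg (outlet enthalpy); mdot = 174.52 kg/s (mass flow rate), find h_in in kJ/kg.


h_in = h_out + P * 1000 / mdot
h_in = 2094.7 + 146.67 * 1000 / 174.52
h_in = 2935.1 kJ/kg


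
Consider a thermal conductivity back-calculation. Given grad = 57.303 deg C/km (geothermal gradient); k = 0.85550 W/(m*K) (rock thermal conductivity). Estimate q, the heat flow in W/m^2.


q = k * grad / 1000
q = 0.85550 * 57.303 / 1000
q = 0.049023 W/m^2


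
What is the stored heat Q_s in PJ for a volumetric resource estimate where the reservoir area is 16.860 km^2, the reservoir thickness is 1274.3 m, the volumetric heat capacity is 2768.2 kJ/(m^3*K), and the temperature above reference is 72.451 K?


Step 1: Vr = A*1e6*hr = 16.86*1e6*1274.3 = 2.148470e+10 m^3
Step 2: Q_s = Vr*rhoc*dT/1e12 = 2.148470e+10*2768.2*72.451/1e12 = 4308.9 PJ
Q_s = 4308.9 PJ


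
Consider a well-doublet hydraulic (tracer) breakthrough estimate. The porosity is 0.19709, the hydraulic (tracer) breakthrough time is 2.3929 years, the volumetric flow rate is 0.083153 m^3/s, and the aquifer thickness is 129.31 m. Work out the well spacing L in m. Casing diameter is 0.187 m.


L = sqrt(t_bt*365.25*86400*3*Qv / (pi*hr*phi))
L = sqrt(2.3929*365.25*86400*3*0.083153 / (pi*129.31*0.19709))
L = 485.05 m


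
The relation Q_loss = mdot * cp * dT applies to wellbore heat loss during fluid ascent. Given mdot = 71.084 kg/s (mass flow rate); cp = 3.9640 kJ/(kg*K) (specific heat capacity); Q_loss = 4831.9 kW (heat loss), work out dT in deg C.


dT = Q_loss / (mdot * cp)
dT = 4831.9 / (71.084 * 3.9640)
dT = 17.14796 K
Convert (temperature difference, 1 K = 1 deg C): 17.14796 K = 17.14796 deg C
dT = 17.148 deg C


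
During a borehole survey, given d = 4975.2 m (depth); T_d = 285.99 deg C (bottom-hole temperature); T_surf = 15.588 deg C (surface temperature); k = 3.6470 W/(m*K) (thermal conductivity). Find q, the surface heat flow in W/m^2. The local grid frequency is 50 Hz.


Step 1: grad = (T_d - T_surf)/d * 1000 = (285.99 - 15.588)/4975.2 * 1000 = 54.34998 deg C/km
Step 2: q = k * grad / 1000 = 3.647 * 54.34998 / 1000 = 0.19821 W/m^2
q = 0.19821 W/m^2


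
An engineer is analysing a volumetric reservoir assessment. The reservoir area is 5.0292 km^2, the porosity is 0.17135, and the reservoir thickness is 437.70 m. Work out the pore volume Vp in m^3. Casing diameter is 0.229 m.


Vp = A * 1e6 * hr * phi
Vp = 5.0292 * 1e6 * 437.70 * 0.17135
Vp = 3.7719e+08 m^3


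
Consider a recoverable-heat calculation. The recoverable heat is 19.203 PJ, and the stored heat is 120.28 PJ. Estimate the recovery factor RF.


RF = Q_rec / Q_s
RF = 19.203 / 120.28
RF = 0.15965


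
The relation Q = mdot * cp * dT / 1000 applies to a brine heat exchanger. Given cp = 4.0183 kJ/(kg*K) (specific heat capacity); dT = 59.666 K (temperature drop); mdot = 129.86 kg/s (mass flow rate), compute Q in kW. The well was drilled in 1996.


Q = mdot * cp * dT / 1000
Q = 129.86 * 4.0183 * 59.666 / 1000
Q = 31.13470 MW
Convert: 31.13470 MW * 1000.0 = 31135 kW
Q = 31135 kW


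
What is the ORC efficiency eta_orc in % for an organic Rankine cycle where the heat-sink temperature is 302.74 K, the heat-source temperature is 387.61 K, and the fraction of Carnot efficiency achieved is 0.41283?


eta_orc = (1 - Tc/Th) * f * 100
eta_orc = (1 - 302.74/387.61) * 0.41283 * 100
eta_orc = 9.0392 %


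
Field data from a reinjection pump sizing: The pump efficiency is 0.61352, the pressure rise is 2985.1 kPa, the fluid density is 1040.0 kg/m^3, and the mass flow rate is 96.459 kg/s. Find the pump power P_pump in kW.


P_pump = mdot * dP / (rho * eta)
P_pump = 96.459 * 2985.1 / (1040.0 * 0.61352)
P_pump = 451.27 kW


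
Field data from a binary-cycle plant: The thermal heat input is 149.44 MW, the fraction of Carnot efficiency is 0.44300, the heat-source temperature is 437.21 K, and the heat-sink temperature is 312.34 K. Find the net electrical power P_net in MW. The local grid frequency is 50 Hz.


Step 1: eta = (1 - Tc/Th)*f = (1 - 312.34/437.21)*0.443 = 0.1265237
Step 2: P_net = eta * Q_in = 0.1265237 * 149.44 = 18.908 MW
P_net = 18.908 MW


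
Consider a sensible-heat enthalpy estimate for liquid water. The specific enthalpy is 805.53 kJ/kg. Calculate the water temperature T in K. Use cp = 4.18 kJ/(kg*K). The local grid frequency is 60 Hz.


T = h / cp
T = 805.53 / 4.18
T = 192.7105 deg C
Convert to K: 192.7105 + 273.15 = 465.86 K
T = 465.86 K


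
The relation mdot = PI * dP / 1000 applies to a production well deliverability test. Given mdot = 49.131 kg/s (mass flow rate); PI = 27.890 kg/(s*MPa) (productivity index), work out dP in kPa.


dP = mdot * 1000 / PI
dP = 49.131 * 1000 / 27.890
dP = 1761.6 kPa


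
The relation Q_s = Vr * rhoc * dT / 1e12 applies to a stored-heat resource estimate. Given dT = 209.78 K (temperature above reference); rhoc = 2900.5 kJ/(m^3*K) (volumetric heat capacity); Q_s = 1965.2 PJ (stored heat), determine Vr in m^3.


Vr = Q_s * 1e12 / (rhoc * dT)
Vr = 1965.2 * 1e12 / (2900.5 * 209.78)
Vr = 3.2298e+09 m^3


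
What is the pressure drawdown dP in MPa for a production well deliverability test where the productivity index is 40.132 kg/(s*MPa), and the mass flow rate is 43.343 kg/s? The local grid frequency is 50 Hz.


dP = mdot * 1000 / PI
dP = 43.343 * 1000 / 40.132
dP = 1080.011 kPa
Convert: 1080.011 kPa * 0.001 = 1.0800 MPa
dP = 1.0800 MPa


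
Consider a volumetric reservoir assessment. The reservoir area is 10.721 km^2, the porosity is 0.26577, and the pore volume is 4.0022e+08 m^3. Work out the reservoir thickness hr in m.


hr = Vp / (A * 1e6 * phi)
hr = 4.0022e+08 / (10.721 * 1e6 * 0.26577)
hr = 140.46 m


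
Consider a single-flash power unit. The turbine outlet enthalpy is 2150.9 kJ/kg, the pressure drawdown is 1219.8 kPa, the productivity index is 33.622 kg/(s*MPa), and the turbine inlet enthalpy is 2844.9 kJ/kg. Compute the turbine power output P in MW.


Step 1: mdot = PI * dP / 1000 = 33.622 * 1219.8 / 1000 = 41.01212 kg/s
Step 2: P = mdot*(h_in - h_out)/1000 = 41.01212*(2844.9 - 2150.9)/1000 = 28.462 MW
P = 28.462 MW


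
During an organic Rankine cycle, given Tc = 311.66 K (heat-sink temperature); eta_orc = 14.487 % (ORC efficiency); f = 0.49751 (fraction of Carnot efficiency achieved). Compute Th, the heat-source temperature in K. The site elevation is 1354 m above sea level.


Th = Tc / (1 - (eta_orc/100)/f)
Th = 311.66 / (1 - (14.487/100)/0.49751)
Th = 439.69 K


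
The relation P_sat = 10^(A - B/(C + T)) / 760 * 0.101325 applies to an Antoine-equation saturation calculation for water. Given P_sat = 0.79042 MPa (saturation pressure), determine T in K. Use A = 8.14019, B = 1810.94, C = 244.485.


T = B / (A - log10(P_sat * 760 / 0.101325)) - C
T = 1810.94 / (8.14019 - log10(0.79042 * 760 / 0.101325)) - 244.485
T = 170.1801 deg C
Convert to K: 170.1801 + 273.15 = 443.33 K
T = 443.33 K


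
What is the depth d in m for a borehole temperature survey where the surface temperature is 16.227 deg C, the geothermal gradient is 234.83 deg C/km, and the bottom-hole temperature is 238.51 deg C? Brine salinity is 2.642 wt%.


d = (T_d - T_surf) / grad * 1000
d = (238.51 - 16.227) / 234.83 * 1000
d = 946.57 m


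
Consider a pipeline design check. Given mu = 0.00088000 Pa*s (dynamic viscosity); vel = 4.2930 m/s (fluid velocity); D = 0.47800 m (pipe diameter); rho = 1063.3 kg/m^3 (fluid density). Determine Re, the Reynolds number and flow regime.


Step 1: Re = rho*vel*D/mu = 1063.3*4.293*0.478/0.00088 = 2.4795e+06
Step 2: Re = 2.4795e+06 > 4000, so flow is turbulent.
Re = 2.4795e+06 (turbulent)


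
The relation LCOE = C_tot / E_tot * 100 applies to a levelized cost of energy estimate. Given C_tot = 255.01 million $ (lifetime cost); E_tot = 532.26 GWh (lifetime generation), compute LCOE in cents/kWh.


LCOE = C_tot / E_tot * 100
LCOE = 255.01 / 532.26 * 100
LCOE = 47.911 cents/kWh


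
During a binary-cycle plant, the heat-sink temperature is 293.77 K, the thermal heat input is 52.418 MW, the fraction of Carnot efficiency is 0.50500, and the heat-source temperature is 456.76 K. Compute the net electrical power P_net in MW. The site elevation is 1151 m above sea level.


Step 1: eta = (1 - Tc/Th)*f = (1 - 293.77/456.76)*0.505 = 0.1802039
Step 2: P_net = eta * Q_in = 0.1802039 * 52.418 = 9.4459 MW
P_net = 9.4459 MW


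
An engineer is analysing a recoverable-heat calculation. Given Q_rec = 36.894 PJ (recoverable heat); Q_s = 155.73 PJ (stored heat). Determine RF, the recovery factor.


RF = Q_rec / Q_s
RF = 36.894 / 155.73
RF = 0.23691


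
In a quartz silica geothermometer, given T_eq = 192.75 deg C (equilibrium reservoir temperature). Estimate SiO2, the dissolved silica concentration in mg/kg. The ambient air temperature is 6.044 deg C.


SiO2 = 10^(5.19 - 1309/(T_eq + 273.15))
SiO2 = 10^(5.19 - 1309/(192.75 + 273.15))
SiO2 = 240.10 mg/kg


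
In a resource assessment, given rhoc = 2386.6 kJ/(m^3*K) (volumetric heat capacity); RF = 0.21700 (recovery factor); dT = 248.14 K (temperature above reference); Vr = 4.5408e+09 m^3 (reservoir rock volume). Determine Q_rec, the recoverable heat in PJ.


Step 1: Q_s = Vr*rhoc*dT/1e12 = 4.5408e+09*2386.6*248.14/1e12 = 2689.111 PJ
Step 2: Q_rec = Q_s * RF = 2689.111 * 0.217 = 583.54 PJ
Q_rec = 583.54 PJ


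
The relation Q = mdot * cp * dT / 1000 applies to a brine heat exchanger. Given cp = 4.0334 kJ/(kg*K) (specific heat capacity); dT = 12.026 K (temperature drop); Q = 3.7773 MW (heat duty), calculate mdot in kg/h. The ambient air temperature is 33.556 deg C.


mdot = Q * 1000 / (cp * dT)
mdot = 3.7773 * 1000 / (4.0334 * 12.026)
mdot = 77.87337 kg/s
Convert: 77.87337 kg/s * 3600.0 = 2.8034e+05 kg/h
mdot = 2.8034e+05 kg/h


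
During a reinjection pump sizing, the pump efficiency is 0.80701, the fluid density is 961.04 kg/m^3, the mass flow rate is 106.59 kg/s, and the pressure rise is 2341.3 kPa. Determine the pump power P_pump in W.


P_pump = mdot * dP / (rho * eta)
P_pump = 106.59 * 2341.3 / (961.04 * 0.80701)
P_pump = 321.7756 kW
Convert: 321.7756 kW * 1000.0 = 3.2178e+05 W
P_pump = 3.2178e+05 W


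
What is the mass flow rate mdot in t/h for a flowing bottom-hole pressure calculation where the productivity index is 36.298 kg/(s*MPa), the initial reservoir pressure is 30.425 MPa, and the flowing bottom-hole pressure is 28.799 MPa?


mdot = (P_i - P_wf) * PI
mdot = (30.425 - 28.799) * 36.298
mdot = 59.02055 kg/s
Convert: 59.02055 kg/s * 3.6 = 212.47 t/h
mdot = 212.47 t/h


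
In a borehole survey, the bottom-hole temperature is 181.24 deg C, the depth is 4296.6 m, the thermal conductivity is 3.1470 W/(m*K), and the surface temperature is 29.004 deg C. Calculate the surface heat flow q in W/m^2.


Step 1: grad = (T_d - T_surf)/d * 1000 = (181.24 - 29.004)/4296.6 * 1000 = 35.43174 deg C/km
Step 2: q = k * grad / 1000 = 3.147 * 35.43174 / 1000 = 0.11150 W/m^2
q = 0.11150 W/m^2


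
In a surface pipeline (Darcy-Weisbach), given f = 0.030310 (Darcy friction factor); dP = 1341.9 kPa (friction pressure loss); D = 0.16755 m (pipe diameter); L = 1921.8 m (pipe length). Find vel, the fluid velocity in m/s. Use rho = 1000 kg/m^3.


vel = sqrt(dP*1000*2*D / (f*L*rho))
vel = sqrt(1341.9*1000*2*0.16755 / (0.030310*1921.8*1000))
vel = 2.7784 m/s


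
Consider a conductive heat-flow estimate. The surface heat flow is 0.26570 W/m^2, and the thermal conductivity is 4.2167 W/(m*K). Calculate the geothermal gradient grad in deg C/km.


grad = q * 1000 / k
grad = 0.26570 * 1000 / 4.2167
grad = 63.011 deg C/km


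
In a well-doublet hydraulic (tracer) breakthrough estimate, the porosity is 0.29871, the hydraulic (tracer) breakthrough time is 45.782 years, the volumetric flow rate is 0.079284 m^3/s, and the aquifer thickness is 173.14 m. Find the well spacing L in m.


L = sqrt(t_bt*365.25*86400*3*Qv / (pi*hr*phi))
L = sqrt(45.782*365.25*86400*3*0.079284 / (pi*173.14*0.29871))
L = 1454.3 m


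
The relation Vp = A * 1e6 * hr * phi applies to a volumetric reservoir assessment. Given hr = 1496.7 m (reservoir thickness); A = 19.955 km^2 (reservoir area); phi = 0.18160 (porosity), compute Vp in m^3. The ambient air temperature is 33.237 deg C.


Vp = A * 1e6 * hr * phi
Vp = 19.955 * 1e6 * 1496.7 * 0.18160
Vp = 5.4238e+09 m^3


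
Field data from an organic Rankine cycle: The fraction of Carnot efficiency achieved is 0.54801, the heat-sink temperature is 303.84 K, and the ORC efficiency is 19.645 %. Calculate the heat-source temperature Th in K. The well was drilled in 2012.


Th = Tc / (1 - (eta_orc/100)/f)
Th = 303.84 / (1 - (19.645/100)/0.54801)
Th = 473.62 K


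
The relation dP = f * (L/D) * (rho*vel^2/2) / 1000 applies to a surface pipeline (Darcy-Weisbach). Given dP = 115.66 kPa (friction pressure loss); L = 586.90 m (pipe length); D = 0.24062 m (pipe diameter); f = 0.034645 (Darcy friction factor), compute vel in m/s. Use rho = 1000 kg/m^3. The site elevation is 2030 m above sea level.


vel = sqrt(dP*1000*2*D / (f*L*rho))
vel = sqrt(115.66*1000*2*0.24062 / (0.034645*586.90*1000))
vel = 1.6545 m/s


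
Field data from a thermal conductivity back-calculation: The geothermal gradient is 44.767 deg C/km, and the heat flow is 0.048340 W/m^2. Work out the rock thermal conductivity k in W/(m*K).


k = q / (grad / 1000)
k = 0.048340 / (44.767 / 1000)
k = 1.0798 W/(m*K)


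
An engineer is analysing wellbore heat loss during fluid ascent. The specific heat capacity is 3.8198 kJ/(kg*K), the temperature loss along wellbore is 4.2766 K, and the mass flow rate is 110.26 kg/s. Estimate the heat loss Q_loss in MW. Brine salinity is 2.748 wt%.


Q_loss = mdot * cp * dT
Q_loss = 110.26 * 3.8198 * 4.2766
Q_loss = 1801.181 kW
Convert: 1801.181 kW * 0.001 = 1.8012 MW
Q_loss = 1.8012 MW


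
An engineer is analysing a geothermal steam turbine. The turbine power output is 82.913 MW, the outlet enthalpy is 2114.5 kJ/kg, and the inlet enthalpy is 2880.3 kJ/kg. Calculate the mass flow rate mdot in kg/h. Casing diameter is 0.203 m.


mdot = P * 1000 / (h_in - h_out)
mdot = 82.913 * 1000 / (2880.3 - 2114.5)
mdot = 108.2698 kg/s
Convert: 108.2698 kg/s * 3600.0 = 3.8977e+05 kg/h
mdot = 3.8977e+05 kg/h


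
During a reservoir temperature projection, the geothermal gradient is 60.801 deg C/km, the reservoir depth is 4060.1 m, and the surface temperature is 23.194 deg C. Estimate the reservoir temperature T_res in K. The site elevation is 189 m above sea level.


T_res = T_surf + grad * d / 1000
T_res = 23.194 + 60.801 * 4060.1 / 1000
T_res = 270.0521 deg C
Convert to K: 270.0521 + 273.15 = 543.20 K
T_res = 543.20 K


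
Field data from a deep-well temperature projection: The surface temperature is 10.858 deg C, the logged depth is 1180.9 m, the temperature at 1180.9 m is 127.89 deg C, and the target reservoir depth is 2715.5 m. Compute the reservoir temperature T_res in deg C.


Step 1: grad = (T_d1 - T_surf)/d1 * 1000 = (127.89 - 10.858)/1180.9 * 1000 = 99.10407 deg C/km
Step 2: T_res = T_surf + grad*d2/1000 = 10.858 + 99.10407*2715.5/1000 = 279.98 deg C
T_res = 279.98 deg C


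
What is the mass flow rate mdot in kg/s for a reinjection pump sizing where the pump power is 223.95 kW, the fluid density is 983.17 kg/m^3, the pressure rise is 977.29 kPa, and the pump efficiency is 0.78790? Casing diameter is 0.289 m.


mdot = P_pump * rho * eta / dP
mdot = 223.95 * 983.17 * 0.78790 / 977.29
mdot = 177.51 kg/s


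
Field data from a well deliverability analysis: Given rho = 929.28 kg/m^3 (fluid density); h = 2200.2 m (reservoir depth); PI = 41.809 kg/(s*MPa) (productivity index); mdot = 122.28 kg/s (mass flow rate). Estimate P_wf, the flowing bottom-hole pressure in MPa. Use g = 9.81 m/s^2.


Step 1: P_i = rho*g*h/1e6 = 929.28*9.81*2200.2/1e6 = 20.05754 MPa
Step 2: P_wf = P_i - mdot/PI = 20.05754 - 122.28/41.809 = 17.133 MPa
P_wf = 17.133 MPa


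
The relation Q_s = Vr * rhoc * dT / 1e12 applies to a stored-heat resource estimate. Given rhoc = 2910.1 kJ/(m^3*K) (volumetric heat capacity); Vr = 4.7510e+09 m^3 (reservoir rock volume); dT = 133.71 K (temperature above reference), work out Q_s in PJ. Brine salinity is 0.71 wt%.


Q_s = Vr * rhoc * dT / 1e12
Q_s = 4.7510e+09 * 2910.1 * 133.71 / 1e12
Q_s = 1848.7 PJ


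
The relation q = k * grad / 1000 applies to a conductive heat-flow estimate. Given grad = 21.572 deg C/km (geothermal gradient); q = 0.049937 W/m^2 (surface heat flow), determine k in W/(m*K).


k = q * 1000 / grad
k = 0.049937 * 1000 / 21.572
k = 2.3149 W/(m*K)


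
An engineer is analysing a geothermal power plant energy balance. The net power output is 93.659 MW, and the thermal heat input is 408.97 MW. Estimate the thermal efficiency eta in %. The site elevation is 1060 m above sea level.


eta = W_net / Q_in * 100
eta = 93.659 / 408.97 * 100
eta = 22.901 %


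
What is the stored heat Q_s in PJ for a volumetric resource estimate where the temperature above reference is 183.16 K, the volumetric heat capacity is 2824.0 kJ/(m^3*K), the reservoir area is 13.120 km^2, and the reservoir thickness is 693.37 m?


Step 1: Vr = A*1e6*hr = 13.12*1e6*693.37 = 9.097014e+09 m^3
Step 2: Q_s = Vr*rhoc*dT/1e12 = 9.097014e+09*2824.0*183.16/1e12 = 4705.4 PJ
Q_s = 4705.4 PJ


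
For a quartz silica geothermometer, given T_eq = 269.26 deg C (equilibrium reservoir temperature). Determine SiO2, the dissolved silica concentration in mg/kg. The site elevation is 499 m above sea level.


SiO2 = 10^(5.19 - 1309/(T_eq + 273.15))
SiO2 = 10^(5.19 - 1309/(269.26 + 273.15))
SiO2 = 597.99 mg/kg


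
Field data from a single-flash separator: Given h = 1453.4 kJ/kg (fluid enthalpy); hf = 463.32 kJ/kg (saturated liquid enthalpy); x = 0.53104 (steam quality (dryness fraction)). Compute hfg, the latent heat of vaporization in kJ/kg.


hfg = (h - hf) / x
hfg = (1453.4 - 463.32) / 0.53104
hfg = 1864.4 kJ/kg


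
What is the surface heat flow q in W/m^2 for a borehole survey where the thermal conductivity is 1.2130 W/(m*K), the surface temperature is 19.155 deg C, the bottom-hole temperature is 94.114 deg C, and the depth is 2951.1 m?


Step 1: grad = (T_d - T_surf)/d * 1000 = (94.114 - 19.155)/2951.1 * 1000 = 25.40036 deg C/km
Step 2: q = k * grad / 1000 = 1.213 * 25.40036 / 1000 = 0.030811 W/m^2
q = 0.030811 W/m^2


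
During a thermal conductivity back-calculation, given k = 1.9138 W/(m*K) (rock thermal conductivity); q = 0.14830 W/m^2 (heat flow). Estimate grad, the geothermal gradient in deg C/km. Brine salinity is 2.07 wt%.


grad = q / k * 1000
grad = 0.14830 / 1.9138 * 1000
grad = 77.490 deg C/km


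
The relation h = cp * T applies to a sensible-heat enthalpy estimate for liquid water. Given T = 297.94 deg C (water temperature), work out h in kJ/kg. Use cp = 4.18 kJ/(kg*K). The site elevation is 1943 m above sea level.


h = cp * T
h = 4.18 * 297.94
h = 1245.4 kJ/kg


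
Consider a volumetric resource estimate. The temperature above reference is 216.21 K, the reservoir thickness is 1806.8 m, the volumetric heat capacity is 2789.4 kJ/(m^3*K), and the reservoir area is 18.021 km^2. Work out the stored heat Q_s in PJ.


Step 1: Vr = A*1e6*hr = 18.021*1e6*1806.8 = 3.256034e+10 m^3
Step 2: Q_s = Vr*rhoc*dT/1e12 = 3.256034e+10*2789.4*216.21/1e12 = 19637 PJ
Q_s = 19637 PJ


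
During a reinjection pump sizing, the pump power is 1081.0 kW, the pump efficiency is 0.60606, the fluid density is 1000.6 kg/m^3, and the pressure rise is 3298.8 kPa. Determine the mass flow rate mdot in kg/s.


mdot = P_pump * rho * eta / dP
mdot = 1081.0 * 1000.6 * 0.60606 / 3298.8
mdot = 198.72 kg/s


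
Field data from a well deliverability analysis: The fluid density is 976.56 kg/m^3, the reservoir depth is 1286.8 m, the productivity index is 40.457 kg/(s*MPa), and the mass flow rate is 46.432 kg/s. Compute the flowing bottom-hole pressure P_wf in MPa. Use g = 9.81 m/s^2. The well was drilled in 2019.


Step 1: P_i = rho*g*h/1e6 = 976.56*9.81*1286.8/1e6 = 12.32761 MPa
Step 2: P_wf = P_i - mdot/PI = 12.32761 - 46.432/40.457 = 11.180 MPa
P_wf = 11.180 MPa


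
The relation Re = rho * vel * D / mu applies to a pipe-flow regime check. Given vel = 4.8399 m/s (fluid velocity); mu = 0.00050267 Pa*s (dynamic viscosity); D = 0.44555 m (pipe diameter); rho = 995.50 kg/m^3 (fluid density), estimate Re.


Re = rho * vel * D / mu
Re = 995.50 * 4.8399 * 0.44555 / 0.00050267
Re = 4.2706e+06


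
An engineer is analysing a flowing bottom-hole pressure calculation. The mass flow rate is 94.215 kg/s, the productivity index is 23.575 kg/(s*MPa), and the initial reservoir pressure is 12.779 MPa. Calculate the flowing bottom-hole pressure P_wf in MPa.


P_wf = P_i - mdot / PI
P_wf = 12.779 - 94.215 / 23.575
P_wf = 8.7826 MPa


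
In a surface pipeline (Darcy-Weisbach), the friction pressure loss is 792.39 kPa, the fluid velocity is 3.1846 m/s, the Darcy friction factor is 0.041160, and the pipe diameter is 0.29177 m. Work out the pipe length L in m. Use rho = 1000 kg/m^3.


L = dP*1000*D / (f*rho*vel^2/2)
L = 792.39*1000*0.29177 / (0.041160*1000*3.1846^2/2)
L = 1107.7 m


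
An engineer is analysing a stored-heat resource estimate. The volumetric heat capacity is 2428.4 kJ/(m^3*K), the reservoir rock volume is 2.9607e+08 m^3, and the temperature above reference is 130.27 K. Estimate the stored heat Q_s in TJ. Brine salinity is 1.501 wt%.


Q_s = Vr * rhoc * dT / 1e12
Q_s = 2.9607e+08 * 2428.4 * 130.27 / 1e12
Q_s = 93.66105 PJ
Convert: 93.66105 PJ * 1000.0 = 93661 TJ
Q_s = 93661 TJ


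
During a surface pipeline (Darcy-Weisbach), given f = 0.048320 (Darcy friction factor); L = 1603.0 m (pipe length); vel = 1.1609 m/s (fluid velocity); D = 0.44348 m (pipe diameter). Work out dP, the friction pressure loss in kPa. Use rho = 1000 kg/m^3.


dP = f * (L/D) * (rho*vel^2/2) / 1000
dP = 0.048320 * (1603.0/0.44348) * (1000*1.1609^2/2) / 1000
dP = 117.69 kPa


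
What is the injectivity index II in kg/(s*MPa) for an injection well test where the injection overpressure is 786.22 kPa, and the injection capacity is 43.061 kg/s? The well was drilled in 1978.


II = mdot * 1000 / dP
II = 43.061 * 1000 / 786.22
II = 54.770 kg/(s*MPa)


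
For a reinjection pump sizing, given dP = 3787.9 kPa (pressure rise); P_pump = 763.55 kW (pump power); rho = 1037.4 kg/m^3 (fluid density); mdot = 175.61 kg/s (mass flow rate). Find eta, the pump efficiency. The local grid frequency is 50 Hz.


eta = mdot * dP / (rho * P_pump)
eta = 175.61 * 3787.9 / (1037.4 * 763.55)
eta = 0.83978


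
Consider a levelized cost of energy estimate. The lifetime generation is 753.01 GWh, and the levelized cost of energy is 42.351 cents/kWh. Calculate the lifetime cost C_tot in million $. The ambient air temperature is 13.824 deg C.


C_tot = LCOE / 100 * E_tot
C_tot = 42.351 / 100 * 753.01
C_tot = 318.91 million $


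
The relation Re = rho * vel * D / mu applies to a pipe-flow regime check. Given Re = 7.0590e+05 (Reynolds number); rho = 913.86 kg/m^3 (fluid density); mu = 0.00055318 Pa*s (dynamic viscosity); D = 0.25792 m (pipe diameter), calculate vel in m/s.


vel = Re * mu / (rho * D)
vel = 7.0590e+05 * 0.00055318 / (913.86 * 0.25792)
vel = 1.6567 m/s


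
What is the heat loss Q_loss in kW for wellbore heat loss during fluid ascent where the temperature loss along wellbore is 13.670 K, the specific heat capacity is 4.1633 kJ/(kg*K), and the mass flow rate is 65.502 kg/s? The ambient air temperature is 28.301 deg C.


Q_loss = mdot * cp * dT
Q_loss = 65.502 * 4.1633 * 13.670
Q_loss = 3727.9 kW
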